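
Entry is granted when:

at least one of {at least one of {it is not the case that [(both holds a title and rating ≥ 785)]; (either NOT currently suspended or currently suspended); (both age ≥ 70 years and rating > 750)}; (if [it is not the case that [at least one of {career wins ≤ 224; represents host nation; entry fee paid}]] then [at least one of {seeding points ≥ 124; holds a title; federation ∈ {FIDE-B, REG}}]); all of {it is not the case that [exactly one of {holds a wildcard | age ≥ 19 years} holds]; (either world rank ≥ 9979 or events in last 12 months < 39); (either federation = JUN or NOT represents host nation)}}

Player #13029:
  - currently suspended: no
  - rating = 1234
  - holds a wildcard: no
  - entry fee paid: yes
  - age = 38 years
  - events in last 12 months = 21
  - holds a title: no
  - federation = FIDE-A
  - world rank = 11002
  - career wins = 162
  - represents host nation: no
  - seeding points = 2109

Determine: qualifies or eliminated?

Qualifies

Atomic conditions:
  holds a title: no → false
  rating ≥ 785: 1234 ≥ 785 is true
  NOT currently suspended: no → true
  currently suspended: no → false
  age ≥ 70 years: 38 ≥ 70 is false
  rating > 750: 1234 > 750 is true
  career wins ≤ 224: 162 ≤ 224 is true
  represents host nation: no → false
  entry fee paid: yes → true
  seeding points ≥ 124: 2109 ≥ 124 is true
  federation ∈ {FIDE-B, REG}: FIDE-A is not in the set → false
  holds a wildcard: no → false
  age ≥ 19 years: 38 ≥ 19 is true
  world rank ≥ 9979: 11002 ≥ 9979 is true
  events in last 12 months < 39: 21 < 39 is true
  federation = JUN: FIDE-A == JUN is false
  NOT represents host nation: no → true
Combine:
[1.1.1] false AND true = false
[1.1] NOT false = true
[1.2] true OR false = true
[1.3] false AND true = false
[1] true OR true OR false = true
[2.1.1] true OR false OR true = true
[2.1] NOT true = false
[2.2] true OR false OR false = true
[2] false → true (antecedent false ⇒ implication holds) = true
[3.1.1] exactly-one(false, true) = true
[3.1] NOT true = false
[3.2] true OR true = true
[3.3] false OR true = true
[3] false AND true AND true = false
[root] true OR true OR false = true
Overall: true → qualifies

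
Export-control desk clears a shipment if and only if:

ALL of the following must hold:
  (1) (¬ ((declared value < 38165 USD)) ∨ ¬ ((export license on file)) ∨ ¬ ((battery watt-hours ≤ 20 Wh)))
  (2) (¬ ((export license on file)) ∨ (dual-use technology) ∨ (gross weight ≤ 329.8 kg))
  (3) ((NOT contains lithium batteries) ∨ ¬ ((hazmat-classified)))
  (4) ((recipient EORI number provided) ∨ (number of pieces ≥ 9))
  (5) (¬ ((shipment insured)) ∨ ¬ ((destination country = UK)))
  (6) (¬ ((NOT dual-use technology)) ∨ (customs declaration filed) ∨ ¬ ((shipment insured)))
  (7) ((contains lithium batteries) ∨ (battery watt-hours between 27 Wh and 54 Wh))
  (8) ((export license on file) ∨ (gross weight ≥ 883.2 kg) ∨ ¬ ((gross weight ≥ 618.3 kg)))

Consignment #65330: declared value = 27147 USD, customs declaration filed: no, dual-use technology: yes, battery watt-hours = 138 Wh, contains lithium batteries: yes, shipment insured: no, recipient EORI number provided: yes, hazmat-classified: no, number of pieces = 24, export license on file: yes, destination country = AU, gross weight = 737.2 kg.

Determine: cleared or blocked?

Cleared

Atomic conditions:
  declared value < 38165 USD: 27147 < 38165 is true
  export license on file: yes → true
  battery watt-hours ≤ 20 Wh: 138 ≤ 20 is false
  dual-use technology: yes → true
  gross weight ≤ 329.8 kg: 737.2 ≤ 329.8 is false
  NOT contains lithium batteries: yes → false
  hazmat-classified: no → false
  recipient EORI number provided: yes → true
  number of pieces ≥ 9: 24 ≥ 9 is true
  shipment insured: no → false
  destination country = UK: AU == UK is false
  NOT dual-use technology: yes → false
  customs declaration filed: no → false
  contains lithium batteries: yes → true
  battery watt-hours between 27 Wh and 54 Wh: 138 in [27, 54] is false
  gross weight ≥ 883.2 kg: 737.2 ≥ 883.2 is false
  gross weight ≥ 618.3 kg: 737.2 ≥ 618.3 is true
Combine:
[1.1] NOT true = false
[1.2] NOT true = false
[1.3] NOT false = true
[1] false OR false OR true = true
[2.1] NOT true = false
[2] false OR true OR false = true
[3.2] NOT false = true
[3] false OR true = true
[4] true OR true = true
[5.1] NOT false = true
[5.2] NOT false = true
[5] true OR true = true
[6.1] NOT false = true
[6.3] NOT false = true
[6] true OR false OR true = true
[7] true OR false = true
[8.3] NOT true = false
[8] true OR false OR false = true
[root] true AND true AND true AND true AND true AND true AND true AND true = true
Overall: true → cleared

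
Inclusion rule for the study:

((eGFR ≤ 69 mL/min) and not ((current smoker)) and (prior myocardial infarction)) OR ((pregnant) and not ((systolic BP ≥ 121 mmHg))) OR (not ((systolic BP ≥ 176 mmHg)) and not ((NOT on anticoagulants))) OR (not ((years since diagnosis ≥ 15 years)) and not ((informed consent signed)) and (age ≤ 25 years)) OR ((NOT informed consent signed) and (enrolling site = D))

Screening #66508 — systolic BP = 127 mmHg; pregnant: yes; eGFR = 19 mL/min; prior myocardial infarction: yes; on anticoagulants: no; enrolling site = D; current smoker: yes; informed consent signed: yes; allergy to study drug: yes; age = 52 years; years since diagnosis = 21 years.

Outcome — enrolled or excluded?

Atomic conditions:
  eGFR ≤ 69 mL/min: 19 ≤ 69 is true
  current smoker: yes → true
  prior myocardial infarction: yes → true
  pregnant: yes → true
  systolic BP ≥ 121 mmHg: 127 ≥ 121 is true
  systolic BP ≥ 176 mmHg: 127 ≥ 176 is false
  NOT on anticoagulants: no → true
  years since diagnosis ≥ 15 years: 21 ≥ 15 is true
  informed consent signed: yes → true
  age ≤ 25 years: 52 ≤ 25 is false
  NOT informed consent signed: yes → false
  enrolling site = D: D == D is true
Combine:
[1.2] NOT true = false
[1] true AND false AND true = false
[2.2] NOT true = false
[2] true AND false = false
[3.1] NOT false = true
[3.2] NOT true = false
[3] true AND false = false
[4.1] NOT true = false
[4.2] NOT true = false
[4] false AND false AND false = false
[5] false AND true = false
[root] false OR false OR false OR false OR false = false
Overall: false → excluded

Excluded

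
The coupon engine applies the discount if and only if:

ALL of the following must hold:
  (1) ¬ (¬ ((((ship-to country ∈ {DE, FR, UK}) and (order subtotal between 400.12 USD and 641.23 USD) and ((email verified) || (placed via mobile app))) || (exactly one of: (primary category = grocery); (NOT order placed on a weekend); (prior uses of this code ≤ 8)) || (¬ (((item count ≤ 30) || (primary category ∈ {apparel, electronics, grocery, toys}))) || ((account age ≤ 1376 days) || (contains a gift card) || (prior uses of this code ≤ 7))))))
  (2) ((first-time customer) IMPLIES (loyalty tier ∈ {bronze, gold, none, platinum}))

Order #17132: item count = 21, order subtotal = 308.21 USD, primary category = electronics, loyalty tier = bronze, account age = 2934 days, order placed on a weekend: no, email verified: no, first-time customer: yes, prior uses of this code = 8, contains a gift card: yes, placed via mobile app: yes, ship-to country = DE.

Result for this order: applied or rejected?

Atomic conditions:
  ship-to country ∈ {DE, FR, UK}: DE is in the set → true
  order subtotal between 400.12 USD and 641.23 USD: 308.21 in [400.12, 641.23] is false
  email verified: no → false
  placed via mobile app: yes → true
  primary category = grocery: electronics == grocery is false
  NOT order placed on a weekend: no → true
  prior uses of this code ≤ 8: 8 ≤ 8 is true
  item count ≤ 30: 21 ≤ 30 is true
  primary category ∈ {apparel, electronics, grocery, toys}: electronics is in the set → true
  account age ≤ 1376 days: 2934 ≤ 1376 is false
  contains a gift card: yes → true
  prior uses of this code ≤ 7: 8 ≤ 7 is false
  first-time customer: yes → true
  loyalty tier ∈ {bronze, gold, none, platinum}: bronze is in the set → true
Combine:
[1.1.1.1.3] false OR true = true
[1.1.1.1] true AND false AND true = false
[1.1.1.2] exactly-one(false, true, true) = false
[1.1.1.3.1.1] true OR true = true
[1.1.1.3.1] NOT true = false
[1.1.1.3.2] false OR true OR false = true
[1.1.1.3] false OR true = true
[1.1.1] false OR false OR true = true
[1.1] NOT true = false
[1] NOT false = true
[2] true → true = true
[root] true AND true = true
Overall: true → applied

Applied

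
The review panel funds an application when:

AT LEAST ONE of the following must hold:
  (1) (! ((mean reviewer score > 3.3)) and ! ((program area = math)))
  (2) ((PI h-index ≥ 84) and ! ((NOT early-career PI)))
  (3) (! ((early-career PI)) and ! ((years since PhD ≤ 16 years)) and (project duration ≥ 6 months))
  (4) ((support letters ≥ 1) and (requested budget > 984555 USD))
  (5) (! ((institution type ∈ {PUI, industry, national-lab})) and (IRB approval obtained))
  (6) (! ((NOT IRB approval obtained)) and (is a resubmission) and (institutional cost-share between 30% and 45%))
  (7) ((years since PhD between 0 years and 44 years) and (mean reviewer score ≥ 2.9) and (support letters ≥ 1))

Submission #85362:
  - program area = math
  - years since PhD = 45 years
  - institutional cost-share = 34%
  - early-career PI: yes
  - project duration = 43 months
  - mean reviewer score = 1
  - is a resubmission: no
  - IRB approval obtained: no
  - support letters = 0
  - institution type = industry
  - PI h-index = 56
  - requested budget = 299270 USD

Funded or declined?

Declined

Atomic conditions:
  mean reviewer score > 3.3: 1 > 3.3 is false
  program area = math: math == math is true
  PI h-index ≥ 84: 56 ≥ 84 is false
  NOT early-career PI: yes → false
  early-career PI: yes → true
  years since PhD ≤ 16 years: 45 ≤ 16 is false
  project duration ≥ 6 months: 43 ≥ 6 is true
  support letters ≥ 1: 0 ≥ 1 is false
  requested budget > 984555 USD: 299270 > 984555 is false
  institution type ∈ {PUI, industry, national-lab}: industry is in the set → true
  IRB approval obtained: no → false
  NOT IRB approval obtained: no → true
  is a resubmission: no → false
  institutional cost-share between 30% and 45%: 34 in [30, 45] is true
  years since PhD between 0 years and 44 years: 45 in [0, 44] is false
  mean reviewer score ≥ 2.9: 1 ≥ 2.9 is false
Combine:
[1.1] NOT false = true
[1.2] NOT true = false
[1] true AND false = false
[2.2] NOT false = true
[2] false AND true = false
[3.1] NOT true = false
[3.2] NOT false = true
[3] false AND true AND true = false
[4] false AND false = false
[5.1] NOT true = false
[5] false AND false = false
[6.1] NOT true = false
[6] false AND false AND true = false
[7] false AND false AND false = false
[root] false OR false OR false OR false OR false OR false OR false = false
Overall: false → declined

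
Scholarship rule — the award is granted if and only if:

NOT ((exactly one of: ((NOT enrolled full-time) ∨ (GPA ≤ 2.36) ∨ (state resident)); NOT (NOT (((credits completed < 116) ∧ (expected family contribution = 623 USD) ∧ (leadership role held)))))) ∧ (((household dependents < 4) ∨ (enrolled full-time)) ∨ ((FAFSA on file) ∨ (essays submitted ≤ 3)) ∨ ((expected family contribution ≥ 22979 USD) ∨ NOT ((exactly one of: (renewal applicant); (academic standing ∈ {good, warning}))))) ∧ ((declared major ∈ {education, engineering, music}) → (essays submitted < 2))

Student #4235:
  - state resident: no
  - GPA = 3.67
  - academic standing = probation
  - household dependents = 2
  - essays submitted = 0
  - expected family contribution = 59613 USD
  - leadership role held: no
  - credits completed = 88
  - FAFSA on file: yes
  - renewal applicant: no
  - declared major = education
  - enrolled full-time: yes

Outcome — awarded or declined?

Awarded

Atomic conditions:
  NOT enrolled full-time: yes → false
  GPA ≤ 2.36: 3.67 ≤ 2.36 is false
  state resident: no → false
  credits completed < 116: 88 < 116 is true
  expected family contribution = 623 USD: 59613 == 623 is false
  leadership role held: no → false
  household dependents < 4: 2 < 4 is true
  enrolled full-time: yes → true
  FAFSA on file: yes → true
  essays submitted ≤ 3: 0 ≤ 3 is true
  expected family contribution ≥ 22979 USD: 59613 ≥ 22979 is true
  renewal applicant: no → false
  academic standing ∈ {good, warning}: probation is not in the set → false
  declared major ∈ {education, engineering, music}: education is in the set → true
  essays submitted < 2: 0 < 2 is true
Combine:
[1.1.1] false OR false OR false = false
[1.1.2.1.1] true AND false AND false = false
[1.1.2.1] NOT false = true
[1.1.2] NOT true = false
[1.1] exactly-one(false, false) = false
[1] NOT false = true
[2.1] true OR true = true
[2.2] true OR true = true
[2.3.2.1] exactly-one(false, false) = false
[2.3.2] NOT false = true
[2.3] true OR true = true
[2] true OR true OR true = true
[3] true → true = true
[root] true AND true AND true = true
Overall: true → awarded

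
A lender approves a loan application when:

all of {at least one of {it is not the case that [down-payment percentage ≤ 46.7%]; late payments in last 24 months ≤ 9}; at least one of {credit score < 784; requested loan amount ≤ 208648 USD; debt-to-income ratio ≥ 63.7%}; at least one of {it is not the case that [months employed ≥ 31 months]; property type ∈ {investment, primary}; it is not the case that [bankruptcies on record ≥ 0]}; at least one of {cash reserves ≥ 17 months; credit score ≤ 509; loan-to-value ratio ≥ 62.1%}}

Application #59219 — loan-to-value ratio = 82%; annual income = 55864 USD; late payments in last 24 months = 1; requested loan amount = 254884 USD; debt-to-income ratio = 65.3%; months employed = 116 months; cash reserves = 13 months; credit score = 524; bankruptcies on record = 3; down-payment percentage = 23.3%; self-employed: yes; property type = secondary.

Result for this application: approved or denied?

Denied

Atomic conditions:
  down-payment percentage ≤ 46.7%: 23.3 ≤ 46.7 is true
  late payments in last 24 months ≤ 9: 1 ≤ 9 is true
  credit score < 784: 524 < 784 is true
  requested loan amount ≤ 208648 USD: 254884 ≤ 208648 is false
  debt-to-income ratio ≥ 63.7%: 65.3 ≥ 63.7 is true
  months employed ≥ 31 months: 116 ≥ 31 is true
  property type ∈ {investment, primary}: secondary is not in the set → false
  bankruptcies on record ≥ 0: 3 ≥ 0 is true
  cash reserves ≥ 17 months: 13 ≥ 17 is false
  credit score ≤ 509: 524 ≤ 509 is false
  loan-to-value ratio ≥ 62.1%: 82 ≥ 62.1 is true
Combine:
[1.1] NOT true = false
[1] false OR true = true
[2] true OR false OR true = true
[3.1] NOT true = false
[3.3] NOT true = false
[3] false OR false OR false = false
[4] false OR false OR true = true
[root] true AND true AND false AND true = false
Overall: false → denied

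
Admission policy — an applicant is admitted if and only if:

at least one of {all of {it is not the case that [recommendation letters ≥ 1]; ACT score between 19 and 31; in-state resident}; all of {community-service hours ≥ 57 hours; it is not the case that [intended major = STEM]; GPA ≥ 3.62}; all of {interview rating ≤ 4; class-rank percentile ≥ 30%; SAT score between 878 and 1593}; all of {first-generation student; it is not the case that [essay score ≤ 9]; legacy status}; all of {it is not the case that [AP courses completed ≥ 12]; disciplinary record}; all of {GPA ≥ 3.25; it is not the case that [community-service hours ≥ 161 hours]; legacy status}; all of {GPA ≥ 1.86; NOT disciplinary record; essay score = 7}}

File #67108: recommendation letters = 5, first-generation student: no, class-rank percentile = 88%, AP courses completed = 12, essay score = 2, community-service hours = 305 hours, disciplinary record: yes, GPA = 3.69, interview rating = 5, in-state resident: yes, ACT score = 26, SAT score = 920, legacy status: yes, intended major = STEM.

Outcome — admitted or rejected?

Atomic conditions:
  recommendation letters ≥ 1: 5 ≥ 1 is true
  ACT score between 19 and 31: 26 in [19, 31] is true
  in-state resident: yes → true
  community-service hours ≥ 57 hours: 305 ≥ 57 is true
  intended major = STEM: STEM == STEM is true
  GPA ≥ 3.62: 3.69 ≥ 3.62 is true
  interview rating ≤ 4: 5 ≤ 4 is false
  class-rank percentile ≥ 30%: 88 ≥ 30 is true
  SAT score between 878 and 1593: 920 in [878, 1593] is true
  first-generation student: no → false
  essay score ≤ 9: 2 ≤ 9 is true
  legacy status: yes → true
  AP courses completed ≥ 12: 12 ≥ 12 is true
  disciplinary record: yes → true
  GPA ≥ 3.25: 3.69 ≥ 3.25 is true
  community-service hours ≥ 161 hours: 305 ≥ 161 is true
  GPA ≥ 1.86: 3.69 ≥ 1.86 is true
  NOT disciplinary record: yes → false
  essay score = 7: 2 == 7 is false
Combine:
[1.1] NOT true = false
[1] false AND true AND true = false
[2.2] NOT true = false
[2] true AND false AND true = false
[3] false AND true AND true = false
[4.2] NOT true = false
[4] false AND false AND true = false
[5.1] NOT true = false
[5] false AND true = false
[6.2] NOT true = false
[6] true AND false AND true = false
[7] true AND false AND false = false
[root] false OR false OR false OR false OR false OR false OR false = false
Overall: false → rejected

Rejected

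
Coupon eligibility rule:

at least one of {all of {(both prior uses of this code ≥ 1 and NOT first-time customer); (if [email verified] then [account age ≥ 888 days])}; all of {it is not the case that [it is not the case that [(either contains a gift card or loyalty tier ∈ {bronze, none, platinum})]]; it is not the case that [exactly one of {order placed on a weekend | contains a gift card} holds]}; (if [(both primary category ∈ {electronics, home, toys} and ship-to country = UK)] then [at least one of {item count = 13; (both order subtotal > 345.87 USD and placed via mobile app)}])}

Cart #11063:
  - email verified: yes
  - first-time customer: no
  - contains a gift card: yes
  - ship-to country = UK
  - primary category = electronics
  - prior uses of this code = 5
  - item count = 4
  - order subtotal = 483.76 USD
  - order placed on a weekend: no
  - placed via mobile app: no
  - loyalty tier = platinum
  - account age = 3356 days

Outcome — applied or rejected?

Applied

Atomic conditions:
  prior uses of this code ≥ 1: 5 ≥ 1 is true
  NOT first-time customer: no → true
  email verified: yes → true
  account age ≥ 888 days: 3356 ≥ 888 is true
  contains a gift card: yes → true
  loyalty tier ∈ {bronze, none, platinum}: platinum is in the set → true
  order placed on a weekend: no → false
  primary category ∈ {electronics, home, toys}: electronics is in the set → true
  ship-to country = UK: UK == UK is true
  item count = 13: 4 == 13 is false
  order subtotal > 345.87 USD: 483.76 > 345.87 is true
  placed via mobile app: no → false
Combine:
[1.1] true AND true = true
[1.2] true → true = true
[1] true AND true = true
[2.1.1.1] true OR true = true
[2.1.1] NOT true = false
[2.1] NOT false = true
[2.2.1] exactly-one(false, true) = true
[2.2] NOT true = false
[2] true AND false = false
[3.1] true AND true = true
[3.2.2] true AND false = false
[3.2] false OR false = false
[3] true → false = false
[root] true OR false OR false = true
Overall: true → applied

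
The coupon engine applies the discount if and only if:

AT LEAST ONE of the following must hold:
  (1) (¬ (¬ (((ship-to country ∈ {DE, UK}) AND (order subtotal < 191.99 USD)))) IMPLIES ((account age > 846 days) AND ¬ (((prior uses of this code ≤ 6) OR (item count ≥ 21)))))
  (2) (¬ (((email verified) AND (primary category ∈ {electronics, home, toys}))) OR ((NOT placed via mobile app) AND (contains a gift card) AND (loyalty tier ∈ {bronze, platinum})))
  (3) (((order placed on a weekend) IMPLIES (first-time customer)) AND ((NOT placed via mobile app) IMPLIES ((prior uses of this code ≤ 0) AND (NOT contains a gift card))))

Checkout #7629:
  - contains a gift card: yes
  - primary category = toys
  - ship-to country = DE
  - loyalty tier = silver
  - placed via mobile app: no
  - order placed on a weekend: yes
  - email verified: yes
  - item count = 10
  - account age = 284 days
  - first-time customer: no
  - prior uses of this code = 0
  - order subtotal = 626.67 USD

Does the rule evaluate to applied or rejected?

Applied

Atomic conditions:
  ship-to country ∈ {DE, UK}: DE is in the set → true
  order subtotal < 191.99 USD: 626.67 < 191.99 is false
  account age > 846 days: 284 > 846 is false
  prior uses of this code ≤ 6: 0 ≤ 6 is true
  item count ≥ 21: 10 ≥ 21 is false
  email verified: yes → true
  primary category ∈ {electronics, home, toys}: toys is in the set → true
  NOT placed via mobile app: no → true
  contains a gift card: yes → true
  loyalty tier ∈ {bronze, platinum}: silver is not in the set → false
  order placed on a weekend: yes → true
  first-time customer: no → false
  prior uses of this code ≤ 0: 0 ≤ 0 is true
  NOT contains a gift card: yes → false
Combine:
[1.1.1.1] true AND false = false
[1.1.1] NOT false = true
[1.1] NOT true = false
[1.2.2.1] true OR false = true
[1.2.2] NOT true = false
[1.2] false AND false = false
[1] false → false (antecedent false ⇒ implication holds) = true
[2.1.1] true AND true = true
[2.1] NOT true = false
[2.2] true AND true AND false = false
[2] false OR false = false
[3.1] true → false = false
[3.2.2] true AND false = false
[3.2] true → false = false
[3] false AND false = false
[root] true OR false OR false = true
Overall: true → applied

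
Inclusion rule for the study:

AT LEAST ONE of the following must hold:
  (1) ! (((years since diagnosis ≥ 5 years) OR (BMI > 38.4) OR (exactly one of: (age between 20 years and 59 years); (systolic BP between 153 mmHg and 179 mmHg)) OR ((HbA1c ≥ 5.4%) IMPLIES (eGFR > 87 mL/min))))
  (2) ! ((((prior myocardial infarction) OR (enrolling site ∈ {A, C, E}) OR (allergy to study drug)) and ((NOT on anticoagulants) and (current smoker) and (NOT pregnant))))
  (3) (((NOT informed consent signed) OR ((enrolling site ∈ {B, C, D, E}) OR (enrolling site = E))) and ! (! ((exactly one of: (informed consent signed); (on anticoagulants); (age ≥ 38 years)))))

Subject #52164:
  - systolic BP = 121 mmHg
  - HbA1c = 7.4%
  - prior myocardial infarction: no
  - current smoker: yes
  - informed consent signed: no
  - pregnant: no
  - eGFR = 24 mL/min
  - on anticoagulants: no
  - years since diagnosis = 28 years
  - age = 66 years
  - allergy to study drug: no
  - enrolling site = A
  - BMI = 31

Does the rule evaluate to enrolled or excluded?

Enrolled

Atomic conditions:
  years since diagnosis ≥ 5 years: 28 ≥ 5 is true
  BMI > 38.4: 31 > 38.4 is false
  age between 20 years and 59 years: 66 in [20, 59] is false
  systolic BP between 153 mmHg and 179 mmHg: 121 in [153, 179] is false
  HbA1c ≥ 5.4%: 7.4 ≥ 5.4 is true
  eGFR > 87 mL/min: 24 > 87 is false
  prior myocardial infarction: no → false
  enrolling site ∈ {A, C, E}: A is in the set → true
  allergy to study drug: no → false
  NOT on anticoagulants: no → true
  current smoker: yes → true
  NOT pregnant: no → true
  NOT informed consent signed: no → true
  enrolling site ∈ {B, C, D, E}: A is not in the set → false
  enrolling site = E: A == E is false
  informed consent signed: no → false
  on anticoagulants: no → false
  age ≥ 38 years: 66 ≥ 38 is true
Combine:
[1.1.3] exactly-one(false, false) = false
[1.1.4] true → false = false
[1.1] true OR false OR false OR false = true
[1] NOT true = false
[2.1.1] false OR true OR false = true
[2.1.2] true AND true AND true = true
[2.1] true AND true = true
[2] NOT true = false
[3.1.2] false OR false = false
[3.1] true OR false = true
[3.2.1.1] exactly-one(false, false, true) = true
[3.2.1] NOT true = false
[3.2] NOT false = true
[3] true AND true = true
[root] false OR false OR true = true
Overall: true → enrolled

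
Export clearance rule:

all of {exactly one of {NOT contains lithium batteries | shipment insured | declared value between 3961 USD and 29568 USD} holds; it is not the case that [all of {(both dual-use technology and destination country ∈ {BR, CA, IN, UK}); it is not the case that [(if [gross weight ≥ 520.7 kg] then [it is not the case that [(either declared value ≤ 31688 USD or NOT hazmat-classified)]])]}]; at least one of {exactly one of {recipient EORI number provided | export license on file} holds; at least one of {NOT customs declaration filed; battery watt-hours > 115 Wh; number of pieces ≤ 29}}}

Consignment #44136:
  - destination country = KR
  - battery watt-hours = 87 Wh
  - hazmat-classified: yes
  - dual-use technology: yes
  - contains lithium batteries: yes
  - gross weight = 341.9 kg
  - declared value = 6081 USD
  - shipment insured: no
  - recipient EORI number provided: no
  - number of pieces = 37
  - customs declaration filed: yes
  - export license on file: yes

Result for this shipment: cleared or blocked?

Atomic conditions:
  NOT contains lithium batteries: yes → false
  shipment insured: no → false
  declared value between 3961 USD and 29568 USD: 6081 in [3961, 29568] is true
  dual-use technology: yes → true
  destination country ∈ {BR, CA, IN, UK}: KR is not in the set → false
  gross weight ≥ 520.7 kg: 341.9 ≥ 520.7 is false
  declared value ≤ 31688 USD: 6081 ≤ 31688 is true
  NOT hazmat-classified: yes → false
  recipient EORI number provided: no → false
  export license on file: yes → true
  NOT customs declaration filed: yes → false
  battery watt-hours > 115 Wh: 87 > 115 is false
  number of pieces ≤ 29: 37 ≤ 29 is false
Combine:
[1] exactly-one(false, false, true) = true
[2.1.1] true AND false = false
[2.1.2.1.2.1] true OR false = true
[2.1.2.1.2] NOT true = false
[2.1.2.1] false → false (antecedent false ⇒ implication holds) = true
[2.1.2] NOT true = false
[2.1] false AND false = false
[2] NOT false = true
[3.1] exactly-one(false, true) = true
[3.2] false OR false OR false = false
[3] true OR false = true
[root] true AND true AND true = true
Overall: true → cleared

Cleared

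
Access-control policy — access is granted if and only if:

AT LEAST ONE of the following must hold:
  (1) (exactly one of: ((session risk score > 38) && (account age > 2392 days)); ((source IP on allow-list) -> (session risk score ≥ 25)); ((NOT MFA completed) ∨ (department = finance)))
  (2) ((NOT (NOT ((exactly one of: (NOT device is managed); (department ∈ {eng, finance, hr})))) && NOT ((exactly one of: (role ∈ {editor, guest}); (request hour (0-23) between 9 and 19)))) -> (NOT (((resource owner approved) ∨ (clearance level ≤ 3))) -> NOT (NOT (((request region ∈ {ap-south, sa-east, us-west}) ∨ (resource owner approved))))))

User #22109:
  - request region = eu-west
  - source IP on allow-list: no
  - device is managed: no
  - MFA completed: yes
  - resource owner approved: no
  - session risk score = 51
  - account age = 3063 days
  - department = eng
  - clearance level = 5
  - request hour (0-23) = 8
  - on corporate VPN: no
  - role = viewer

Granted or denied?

Granted

Atomic conditions:
  session risk score > 38: 51 > 38 is true
  account age > 2392 days: 3063 > 2392 is true
  source IP on allow-list: no → false
  session risk score ≥ 25: 51 ≥ 25 is true
  NOT MFA completed: yes → false
  department = finance: eng == finance is false
  NOT device is managed: no → true
  department ∈ {eng, finance, hr}: eng is in the set → true
  role ∈ {editor, guest}: viewer is not in the set → false
  request hour (0-23) between 9 and 19: 8 in [9, 19] is false
  resource owner approved: no → false
  clearance level ≤ 3: 5 ≤ 3 is false
  request region ∈ {ap-south, sa-east, us-west}: eu-west is not in the set → false
Combine:
[1.1] true AND true = true
[1.2] false → true (antecedent false ⇒ implication holds) = true
[1.3] false OR false = false
[1] exactly-one(true, true, false) = false
[2.1.1.1.1] exactly-one(true, true) = false
[2.1.1.1] NOT false = true
[2.1.1] NOT true = false
[2.1.2.1] exactly-one(false, false) = false
[2.1.2] NOT false = true
[2.1] false AND true = false
[2.2.1.1] false OR false = false
[2.2.1] NOT false = true
[2.2.2.1.1] false OR false = false
[2.2.2.1] NOT false = true
[2.2.2] NOT true = false
[2.2] true → false = false
[2] false → false (antecedent false ⇒ implication holds) = true
[root] false OR true = true
Overall: true → granted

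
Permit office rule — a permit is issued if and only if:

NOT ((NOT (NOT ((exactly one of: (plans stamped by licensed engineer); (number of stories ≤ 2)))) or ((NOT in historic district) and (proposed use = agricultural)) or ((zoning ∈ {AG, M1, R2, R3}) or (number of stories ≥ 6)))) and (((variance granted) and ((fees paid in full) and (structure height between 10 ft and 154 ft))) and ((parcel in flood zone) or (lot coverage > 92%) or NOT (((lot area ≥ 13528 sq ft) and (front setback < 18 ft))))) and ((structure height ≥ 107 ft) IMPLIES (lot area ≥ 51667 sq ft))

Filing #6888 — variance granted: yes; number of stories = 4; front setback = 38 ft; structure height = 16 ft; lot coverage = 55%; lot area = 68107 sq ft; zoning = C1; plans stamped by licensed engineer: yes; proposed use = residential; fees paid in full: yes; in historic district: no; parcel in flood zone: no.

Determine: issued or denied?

Denied

Atomic conditions:
  plans stamped by licensed engineer: yes → true
  number of stories ≤ 2: 4 ≤ 2 is false
  NOT in historic district: no → true
  proposed use = agricultural: residential == agricultural is false
  zoning ∈ {AG, M1, R2, R3}: C1 is not in the set → false
  number of stories ≥ 6: 4 ≥ 6 is false
  variance granted: yes → true
  fees paid in full: yes → true
  structure height between 10 ft and 154 ft: 16 in [10, 154] is true
  parcel in flood zone: no → false
  lot coverage > 92%: 55 > 92 is false
  lot area ≥ 13528 sq ft: 68107 ≥ 13528 is true
  front setback < 18 ft: 38 < 18 is false
  structure height ≥ 107 ft: 16 ≥ 107 is false
  lot area ≥ 51667 sq ft: 68107 ≥ 51667 is true
Combine:
[1.1.1.1.1] exactly-one(true, false) = true
[1.1.1.1] NOT true = false
[1.1.1] NOT false = true
[1.1.2] true AND false = false
[1.1.3] false OR false = false
[1.1] true OR false OR false = true
[1] NOT true = false
[2.1.2] true AND true = true
[2.1] true AND true = true
[2.2.3.1] true AND false = false
[2.2.3] NOT false = true
[2.2] false OR false OR true = true
[2] true AND true = true
[3] false → true (antecedent false ⇒ implication holds) = true
[root] false AND true AND true = false
Overall: false → denied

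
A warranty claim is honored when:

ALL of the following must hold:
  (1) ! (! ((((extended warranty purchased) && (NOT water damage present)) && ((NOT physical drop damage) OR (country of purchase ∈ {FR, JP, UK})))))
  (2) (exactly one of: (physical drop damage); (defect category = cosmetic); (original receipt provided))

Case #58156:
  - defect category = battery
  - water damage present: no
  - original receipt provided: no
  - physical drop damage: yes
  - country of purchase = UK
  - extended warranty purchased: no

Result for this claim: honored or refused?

Refused

Atomic conditions:
  extended warranty purchased: no → false
  NOT water damage present: no → true
  NOT physical drop damage: yes → false
  country of purchase ∈ {FR, JP, UK}: UK is in the set → true
  physical drop damage: yes → true
  defect category = cosmetic: battery == cosmetic is false
  original receipt provided: no → false
Combine:
[1.1.1.1] false AND true = false
[1.1.1.2] false OR true = true
[1.1.1] false AND true = false
[1.1] NOT false = true
[1] NOT true = false
[2] exactly-one(true, false, false) = true
[root] false AND true = false
Overall: false → refused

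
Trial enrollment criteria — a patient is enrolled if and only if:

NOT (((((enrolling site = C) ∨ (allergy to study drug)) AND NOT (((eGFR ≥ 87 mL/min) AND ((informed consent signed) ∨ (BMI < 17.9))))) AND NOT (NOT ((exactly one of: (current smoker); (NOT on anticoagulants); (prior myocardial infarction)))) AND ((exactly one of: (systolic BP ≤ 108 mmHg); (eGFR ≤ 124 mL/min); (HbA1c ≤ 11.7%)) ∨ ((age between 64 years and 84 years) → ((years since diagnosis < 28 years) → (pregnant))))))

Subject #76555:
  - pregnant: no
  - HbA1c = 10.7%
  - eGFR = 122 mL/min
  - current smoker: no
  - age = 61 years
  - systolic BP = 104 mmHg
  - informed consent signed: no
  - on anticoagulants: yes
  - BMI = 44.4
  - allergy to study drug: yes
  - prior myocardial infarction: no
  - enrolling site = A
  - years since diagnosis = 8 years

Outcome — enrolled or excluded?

Atomic conditions:
  enrolling site = C: A == C is false
  allergy to study drug: yes → true
  eGFR ≥ 87 mL/min: 122 ≥ 87 is true
  informed consent signed: no → false
  BMI < 17.9: 44.4 < 17.9 is false
  current smoker: no → false
  NOT on anticoagulants: yes → false
  prior myocardial infarction: no → false
  systolic BP ≤ 108 mmHg: 104 ≤ 108 is true
  eGFR ≤ 124 mL/min: 122 ≤ 124 is true
  HbA1c ≤ 11.7%: 10.7 ≤ 11.7 is true
  age between 64 years and 84 years: 61 in [64, 84] is false
  years since diagnosis < 28 years: 8 < 28 is true
  pregnant: no → false
Combine:
[1.1.1] false OR true = true
[1.1.2.1.2] false OR false = false
[1.1.2.1] true AND false = false
[1.1.2] NOT false = true
[1.1] true AND true = true
[1.2.1.1] exactly-one(false, false, false) = false
[1.2.1] NOT false = true
[1.2] NOT true = false
[1.3.1] exactly-one(true, true, true) = false
[1.3.2.2] true → false = false
[1.3.2] false → false (antecedent false ⇒ implication holds) = true
[1.3] false OR true = true
[1] true AND false AND true = false
[root] NOT false = true
Overall: true → enrolled

Enrolled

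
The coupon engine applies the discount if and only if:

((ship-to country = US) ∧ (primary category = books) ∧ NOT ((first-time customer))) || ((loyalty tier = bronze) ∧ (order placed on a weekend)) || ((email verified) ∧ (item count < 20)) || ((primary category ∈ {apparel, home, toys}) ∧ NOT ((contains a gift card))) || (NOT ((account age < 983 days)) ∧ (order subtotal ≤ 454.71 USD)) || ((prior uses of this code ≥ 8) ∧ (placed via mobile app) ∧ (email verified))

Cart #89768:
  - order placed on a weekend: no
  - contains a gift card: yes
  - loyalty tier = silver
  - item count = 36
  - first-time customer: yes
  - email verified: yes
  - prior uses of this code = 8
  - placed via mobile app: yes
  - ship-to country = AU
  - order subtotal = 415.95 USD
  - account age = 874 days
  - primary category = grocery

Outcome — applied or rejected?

Atomic conditions:
  ship-to country = US: AU == US is false
  primary category = books: grocery == books is false
  first-time customer: yes → true
  loyalty tier = bronze: silver == bronze is false
  order placed on a weekend: no → false
  email verified: yes → true
  item count < 20: 36 < 20 is false
  primary category ∈ {apparel, home, toys}: grocery is not in the set → false
  contains a gift card: yes → true
  account age < 983 days: 874 < 983 is true
  order subtotal ≤ 454.71 USD: 415.95 ≤ 454.71 is true
  prior uses of this code ≥ 8: 8 ≥ 8 is true
  placed via mobile app: yes → true
Combine:
[1.3] NOT true = false
[1] false AND false AND false = false
[2] false AND false = false
[3] true AND false = false
[4.2] NOT true = false
[4] false AND false = false
[5.1] NOT true = false
[5] false AND true = false
[6] true AND true AND true = true
[root] false OR false OR false OR false OR false OR true = true
Overall: true → applied

Applied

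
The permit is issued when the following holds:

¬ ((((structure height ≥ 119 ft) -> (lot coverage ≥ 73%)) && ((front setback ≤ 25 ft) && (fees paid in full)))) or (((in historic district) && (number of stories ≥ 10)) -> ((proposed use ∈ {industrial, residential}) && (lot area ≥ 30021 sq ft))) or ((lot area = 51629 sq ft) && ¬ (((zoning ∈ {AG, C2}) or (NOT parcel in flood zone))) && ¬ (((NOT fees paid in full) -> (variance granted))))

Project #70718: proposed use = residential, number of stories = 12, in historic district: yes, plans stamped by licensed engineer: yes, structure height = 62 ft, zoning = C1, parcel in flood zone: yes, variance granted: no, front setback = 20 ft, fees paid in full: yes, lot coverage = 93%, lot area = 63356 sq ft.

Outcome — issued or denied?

Issued

Atomic conditions:
  structure height ≥ 119 ft: 62 ≥ 119 is false
  lot coverage ≥ 73%: 93 ≥ 73 is true
  front setback ≤ 25 ft: 20 ≤ 25 is true
  fees paid in full: yes → true
  in historic district: yes → true
  number of stories ≥ 10: 12 ≥ 10 is true
  proposed use ∈ {industrial, residential}: residential is in the set → true
  lot area ≥ 30021 sq ft: 63356 ≥ 30021 is true
  lot area = 51629 sq ft: 63356 == 51629 is false
  zoning ∈ {AG, C2}: C1 is not in the set → false
  NOT parcel in flood zone: yes → false
  NOT fees paid in full: yes → false
  variance granted: no → false
Combine:
[1.1.1] false → true (antecedent false ⇒ implication holds) = true
[1.1.2] true AND true = true
[1.1] true AND true = true
[1] NOT true = false
[2.1] true AND true = true
[2.2] true AND true = true
[2] true → true = true
[3.2.1] false OR false = false
[3.2] NOT false = true
[3.3.1] false → false (antecedent false ⇒ implication holds) = true
[3.3] NOT true = false
[3] false AND true AND false = false
[root] false OR true OR false = true
Overall: true → issued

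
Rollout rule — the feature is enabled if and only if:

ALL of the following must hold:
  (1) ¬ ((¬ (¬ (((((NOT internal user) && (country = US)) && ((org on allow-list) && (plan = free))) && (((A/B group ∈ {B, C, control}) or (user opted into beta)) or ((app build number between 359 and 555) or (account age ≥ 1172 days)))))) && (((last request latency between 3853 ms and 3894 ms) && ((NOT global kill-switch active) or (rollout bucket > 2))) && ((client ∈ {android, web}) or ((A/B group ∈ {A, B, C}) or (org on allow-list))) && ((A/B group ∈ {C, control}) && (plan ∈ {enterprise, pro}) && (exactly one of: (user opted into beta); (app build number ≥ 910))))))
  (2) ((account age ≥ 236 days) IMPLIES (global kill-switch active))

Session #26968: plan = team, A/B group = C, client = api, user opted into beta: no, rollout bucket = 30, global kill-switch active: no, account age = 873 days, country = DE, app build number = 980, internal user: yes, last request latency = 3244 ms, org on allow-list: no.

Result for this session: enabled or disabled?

Atomic conditions:
  NOT internal user: yes → false
  country = US: DE == US is false
  org on allow-list: no → false
  plan = free: team == free is false
  A/B group ∈ {B, C, control}: C is in the set → true
  user opted into beta: no → false
  app build number between 359 and 555: 980 in [359, 555] is false
  account age ≥ 1172 days: 873 ≥ 1172 is false
  last request latency between 3853 ms and 3894 ms: 3244 in [3853, 3894] is false
  NOT global kill-switch active: no → true
  rollout bucket > 2: 30 > 2 is true
  client ∈ {android, web}: api is not in the set → false
  A/B group ∈ {A, B, C}: C is in the set → true
  A/B group ∈ {C, control}: C is in the set → true
  plan ∈ {enterprise, pro}: team is not in the set → false
  app build number ≥ 910: 980 ≥ 910 is true
  account age ≥ 236 days: 873 ≥ 236 is true
  global kill-switch active: no → false
Combine:
[1.1.1.1.1.1.1] false AND false = false
[1.1.1.1.1.1.2] false AND false = false
[1.1.1.1.1.1] false AND false = false
[1.1.1.1.1.2.1] true OR false = true
[1.1.1.1.1.2.2] false OR false = false
[1.1.1.1.1.2] true OR false = true
[1.1.1.1.1] false AND true = false
[1.1.1.1] NOT false = true
[1.1.1] NOT true = false
[1.1.2.1.2] true OR true = true
[1.1.2.1] false AND true = false
[1.1.2.2.2] true OR false = true
[1.1.2.2] false OR true = true
[1.1.2.3.3] exactly-one(false, true) = true
[1.1.2.3] true AND false AND true = false
[1.1.2] false AND true AND false = false
[1.1] false AND false = false
[1] NOT false = true
[2] true → false = false
[root] true AND false = false
Overall: false → disabled

Disabled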